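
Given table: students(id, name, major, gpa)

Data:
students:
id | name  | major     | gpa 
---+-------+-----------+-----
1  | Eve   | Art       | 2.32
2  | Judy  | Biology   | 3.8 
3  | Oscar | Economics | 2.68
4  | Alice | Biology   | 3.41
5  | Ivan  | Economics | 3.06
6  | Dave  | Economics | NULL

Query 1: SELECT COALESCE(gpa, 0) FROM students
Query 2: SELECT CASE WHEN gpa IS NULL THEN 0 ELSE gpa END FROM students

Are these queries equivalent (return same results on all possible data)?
Yes, equivalent

Both queries return: [(0,), (2.32,), (2.68,), (3.06,), (3.41,), (3.8,)]

Reason: COALESCE vs CASE for NULL handling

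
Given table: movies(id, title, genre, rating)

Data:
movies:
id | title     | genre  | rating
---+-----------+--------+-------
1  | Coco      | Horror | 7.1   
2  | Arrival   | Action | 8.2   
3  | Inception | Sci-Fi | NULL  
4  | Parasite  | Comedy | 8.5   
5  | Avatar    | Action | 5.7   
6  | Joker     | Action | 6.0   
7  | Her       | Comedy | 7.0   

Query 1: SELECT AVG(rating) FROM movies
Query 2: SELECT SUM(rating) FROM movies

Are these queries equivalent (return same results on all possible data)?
No, not equivalent

Query 1 returns: [(7.083333333333333,)]
Query 2 returns: [(42.5,)]

Reason: AVG vs SUM give different aggregate values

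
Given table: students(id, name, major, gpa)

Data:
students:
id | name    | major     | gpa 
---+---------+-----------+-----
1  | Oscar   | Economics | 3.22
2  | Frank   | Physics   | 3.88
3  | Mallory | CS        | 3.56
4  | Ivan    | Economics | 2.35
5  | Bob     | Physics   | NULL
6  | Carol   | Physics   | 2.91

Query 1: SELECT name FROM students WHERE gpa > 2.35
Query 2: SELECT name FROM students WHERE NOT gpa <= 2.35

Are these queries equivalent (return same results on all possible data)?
Yes, equivalent

Both queries return: [('Carol',), ('Frank',), ('Mallory',), ('Oscar',)]

Reason: Both filter gpa > 2.35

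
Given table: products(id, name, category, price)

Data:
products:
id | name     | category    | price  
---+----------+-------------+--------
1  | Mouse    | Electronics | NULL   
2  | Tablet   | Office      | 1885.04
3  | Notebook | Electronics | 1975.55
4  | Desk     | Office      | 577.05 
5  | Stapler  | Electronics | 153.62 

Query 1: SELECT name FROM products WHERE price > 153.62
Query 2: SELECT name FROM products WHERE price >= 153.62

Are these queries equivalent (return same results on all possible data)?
No, not equivalent

Query 1 returns: [('Tablet',), ('Notebook',), ('Desk',)]
Query 2 returns: [('Tablet',), ('Notebook',), ('Desk',), ('Stapler',)]

Reason: > vs >= gives different results when price = 153.62 exists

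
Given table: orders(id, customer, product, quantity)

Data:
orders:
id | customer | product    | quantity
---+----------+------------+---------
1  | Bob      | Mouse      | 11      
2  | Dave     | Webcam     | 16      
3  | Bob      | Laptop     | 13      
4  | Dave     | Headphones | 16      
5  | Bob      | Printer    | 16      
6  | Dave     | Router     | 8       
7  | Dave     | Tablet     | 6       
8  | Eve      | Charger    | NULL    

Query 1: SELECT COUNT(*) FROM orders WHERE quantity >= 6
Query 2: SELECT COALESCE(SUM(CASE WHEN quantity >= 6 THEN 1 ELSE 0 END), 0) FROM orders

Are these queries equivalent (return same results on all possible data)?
Yes, equivalent

Both queries return: [(7,)]

Reason: COUNT with WHERE vs conditional SUM (COALESCE handles empty-table NULL)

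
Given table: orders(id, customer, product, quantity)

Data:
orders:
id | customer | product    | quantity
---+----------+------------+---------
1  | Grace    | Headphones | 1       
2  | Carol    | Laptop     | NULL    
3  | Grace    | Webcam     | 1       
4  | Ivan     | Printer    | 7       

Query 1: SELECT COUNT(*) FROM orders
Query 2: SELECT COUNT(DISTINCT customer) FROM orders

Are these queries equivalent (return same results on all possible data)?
No, not equivalent

Query 1 returns: [(4,)]
Query 2 returns: [(3,)]

Reason: COUNT(*) counts rows, COUNT(DISTINCT customer) counts unique customers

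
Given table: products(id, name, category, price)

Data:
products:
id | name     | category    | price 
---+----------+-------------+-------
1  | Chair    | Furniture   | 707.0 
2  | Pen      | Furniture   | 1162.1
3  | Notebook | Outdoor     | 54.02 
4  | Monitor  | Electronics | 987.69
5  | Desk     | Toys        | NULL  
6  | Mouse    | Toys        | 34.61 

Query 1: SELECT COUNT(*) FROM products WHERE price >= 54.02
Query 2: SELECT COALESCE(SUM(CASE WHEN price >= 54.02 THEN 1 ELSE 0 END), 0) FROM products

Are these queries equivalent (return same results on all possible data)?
Yes, equivalent

Both queries return: [(4,)]

Reason: COUNT with WHERE vs conditional SUM (COALESCE handles empty-table NULL)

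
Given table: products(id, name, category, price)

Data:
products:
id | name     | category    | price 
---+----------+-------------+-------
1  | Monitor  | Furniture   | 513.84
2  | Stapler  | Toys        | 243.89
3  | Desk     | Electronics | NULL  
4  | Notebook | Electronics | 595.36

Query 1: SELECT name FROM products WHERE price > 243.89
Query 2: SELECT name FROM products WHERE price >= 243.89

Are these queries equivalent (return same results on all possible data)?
No, not equivalent

Query 1 returns: [('Monitor',), ('Notebook',)]
Query 2 returns: [('Monitor',), ('Stapler',), ('Notebook',)]

Reason: > vs >= gives different results when price = 243.89 exists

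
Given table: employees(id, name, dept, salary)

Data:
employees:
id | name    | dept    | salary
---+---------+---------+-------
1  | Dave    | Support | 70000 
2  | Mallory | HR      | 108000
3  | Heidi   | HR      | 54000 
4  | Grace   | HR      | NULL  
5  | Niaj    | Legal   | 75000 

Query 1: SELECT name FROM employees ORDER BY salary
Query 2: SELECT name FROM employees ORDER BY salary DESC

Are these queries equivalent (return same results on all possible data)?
No, not equivalent

Query 1 returns: [('Grace',), ('Heidi',), ('Dave',), ('Niaj',), ('Mallory',)]
Query 2 returns: [('Mallory',), ('Niaj',), ('Dave',), ('Heidi',), ('Grace',)]

Reason: ASC vs DESC gives opposite ordering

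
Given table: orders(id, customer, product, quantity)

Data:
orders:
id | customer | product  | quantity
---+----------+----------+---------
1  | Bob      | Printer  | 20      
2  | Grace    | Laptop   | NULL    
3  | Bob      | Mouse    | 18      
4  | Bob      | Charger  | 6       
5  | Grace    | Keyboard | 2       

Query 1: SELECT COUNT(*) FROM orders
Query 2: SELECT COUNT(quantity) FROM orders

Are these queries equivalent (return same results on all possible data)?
No, not equivalent

Query 1 returns: [(5,)]
Query 2 returns: [(4,)]

Reason: COUNT(*) includes NULLs, COUNT(column) excludes them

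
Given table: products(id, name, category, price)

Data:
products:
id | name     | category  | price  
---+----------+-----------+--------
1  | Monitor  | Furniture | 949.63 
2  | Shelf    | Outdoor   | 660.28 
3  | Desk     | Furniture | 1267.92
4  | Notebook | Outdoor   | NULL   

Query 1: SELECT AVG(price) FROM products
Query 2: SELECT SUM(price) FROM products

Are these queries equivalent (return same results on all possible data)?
No, not equivalent

Query 1 returns: [(959.2766666666666,)]
Query 2 returns: [(2877.83,)]

Reason: AVG vs SUM give different aggregate values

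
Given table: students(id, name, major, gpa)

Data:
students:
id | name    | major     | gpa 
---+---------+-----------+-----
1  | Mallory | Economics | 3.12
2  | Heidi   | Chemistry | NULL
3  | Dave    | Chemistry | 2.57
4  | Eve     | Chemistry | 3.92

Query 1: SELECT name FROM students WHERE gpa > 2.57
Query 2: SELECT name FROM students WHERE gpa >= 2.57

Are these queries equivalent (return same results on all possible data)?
No, not equivalent

Query 1 returns: [('Mallory',), ('Eve',)]
Query 2 returns: [('Mallory',), ('Dave',), ('Eve',)]

Reason: > vs >= gives different results when gpa = 2.57 exists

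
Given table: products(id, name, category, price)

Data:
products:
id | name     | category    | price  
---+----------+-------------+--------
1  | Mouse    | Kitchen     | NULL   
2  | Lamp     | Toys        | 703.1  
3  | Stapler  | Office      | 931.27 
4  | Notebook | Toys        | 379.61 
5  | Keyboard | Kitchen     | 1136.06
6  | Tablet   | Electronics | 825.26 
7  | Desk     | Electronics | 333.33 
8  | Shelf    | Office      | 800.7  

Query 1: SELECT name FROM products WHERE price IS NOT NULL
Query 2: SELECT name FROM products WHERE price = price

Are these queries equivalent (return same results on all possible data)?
Yes, equivalent

Both queries return: [('Desk',), ('Keyboard',), ('Lamp',), ('Notebook',), ('Shelf',), ('Stapler',), ('Tablet',)]

Reason: IS NOT NULL vs self-equality (both exclude NULLs)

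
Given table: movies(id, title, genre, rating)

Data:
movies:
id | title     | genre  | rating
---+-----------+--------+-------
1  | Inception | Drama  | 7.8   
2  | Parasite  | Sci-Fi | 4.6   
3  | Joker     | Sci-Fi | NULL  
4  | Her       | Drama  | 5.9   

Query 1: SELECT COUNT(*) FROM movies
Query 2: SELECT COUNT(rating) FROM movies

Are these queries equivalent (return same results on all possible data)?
No, not equivalent

Query 1 returns: [(4,)]
Query 2 returns: [(3,)]

Reason: COUNT(*) includes NULLs, COUNT(column) excludes them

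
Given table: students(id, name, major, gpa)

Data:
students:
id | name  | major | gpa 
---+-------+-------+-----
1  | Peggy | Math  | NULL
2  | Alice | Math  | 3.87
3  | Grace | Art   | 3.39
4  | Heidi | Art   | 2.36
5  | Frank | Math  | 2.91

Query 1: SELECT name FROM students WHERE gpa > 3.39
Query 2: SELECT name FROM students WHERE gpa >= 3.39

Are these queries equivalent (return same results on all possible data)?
No, not equivalent

Query 1 returns: [('Alice',)]
Query 2 returns: [('Alice',), ('Grace',)]

Reason: > vs >= gives different results when gpa = 3.39 exists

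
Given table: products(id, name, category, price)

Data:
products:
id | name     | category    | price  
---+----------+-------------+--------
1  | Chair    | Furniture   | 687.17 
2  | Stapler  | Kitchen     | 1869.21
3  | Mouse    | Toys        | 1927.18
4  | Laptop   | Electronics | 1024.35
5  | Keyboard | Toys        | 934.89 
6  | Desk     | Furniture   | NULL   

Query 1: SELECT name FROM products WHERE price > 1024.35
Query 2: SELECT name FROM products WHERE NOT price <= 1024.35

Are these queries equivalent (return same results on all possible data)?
Yes, equivalent

Both queries return: [('Mouse',), ('Stapler',)]

Reason: Both filter price > 1024.35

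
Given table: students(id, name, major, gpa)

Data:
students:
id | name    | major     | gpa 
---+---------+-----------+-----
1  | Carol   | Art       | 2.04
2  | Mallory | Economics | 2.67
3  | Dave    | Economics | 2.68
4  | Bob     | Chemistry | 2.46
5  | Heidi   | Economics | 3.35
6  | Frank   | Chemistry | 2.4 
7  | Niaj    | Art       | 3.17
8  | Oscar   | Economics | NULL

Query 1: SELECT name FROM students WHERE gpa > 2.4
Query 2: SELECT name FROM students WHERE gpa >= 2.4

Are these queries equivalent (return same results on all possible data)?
No, not equivalent

Query 1 returns: [('Mallory',), ('Dave',), ('Bob',), ('Heidi',), ('Niaj',)]
Query 2 returns: [('Mallory',), ('Dave',), ('Bob',), ('Heidi',), ('Frank',), ('Niaj',)]

Reason: > vs >= gives different results when gpa = 2.4 exists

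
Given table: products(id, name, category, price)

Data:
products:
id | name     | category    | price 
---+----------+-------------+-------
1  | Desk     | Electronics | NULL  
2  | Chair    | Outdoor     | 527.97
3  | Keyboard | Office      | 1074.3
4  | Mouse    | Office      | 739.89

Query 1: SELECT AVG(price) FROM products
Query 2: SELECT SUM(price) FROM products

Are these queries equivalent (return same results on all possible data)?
No, not equivalent

Query 1 returns: [(780.7199999999999,)]
Query 2 returns: [(2342.16,)]

Reason: AVG vs SUM give different aggregate values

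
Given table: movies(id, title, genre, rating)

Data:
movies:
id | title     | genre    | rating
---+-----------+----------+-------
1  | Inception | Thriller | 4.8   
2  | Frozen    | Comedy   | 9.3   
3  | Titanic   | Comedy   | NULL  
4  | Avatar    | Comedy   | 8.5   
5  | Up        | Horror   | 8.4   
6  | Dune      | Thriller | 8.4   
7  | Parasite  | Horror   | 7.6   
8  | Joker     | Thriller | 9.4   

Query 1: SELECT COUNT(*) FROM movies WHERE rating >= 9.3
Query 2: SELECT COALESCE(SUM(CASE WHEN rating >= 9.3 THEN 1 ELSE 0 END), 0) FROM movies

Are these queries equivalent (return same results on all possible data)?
Yes, equivalent

Both queries return: [(2,)]

Reason: COUNT with WHERE vs conditional SUM (COALESCE handles empty-table NULL)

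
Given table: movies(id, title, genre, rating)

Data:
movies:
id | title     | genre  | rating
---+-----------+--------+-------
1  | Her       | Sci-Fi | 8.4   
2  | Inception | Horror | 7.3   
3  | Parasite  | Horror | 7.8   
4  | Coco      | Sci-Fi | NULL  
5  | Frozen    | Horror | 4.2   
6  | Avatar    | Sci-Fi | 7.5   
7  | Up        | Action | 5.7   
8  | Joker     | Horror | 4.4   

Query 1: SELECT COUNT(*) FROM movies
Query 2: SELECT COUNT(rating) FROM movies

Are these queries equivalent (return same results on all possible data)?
No, not equivalent

Query 1 returns: [(8,)]
Query 2 returns: [(7,)]

Reason: COUNT(*) includes NULLs, COUNT(column) excludes them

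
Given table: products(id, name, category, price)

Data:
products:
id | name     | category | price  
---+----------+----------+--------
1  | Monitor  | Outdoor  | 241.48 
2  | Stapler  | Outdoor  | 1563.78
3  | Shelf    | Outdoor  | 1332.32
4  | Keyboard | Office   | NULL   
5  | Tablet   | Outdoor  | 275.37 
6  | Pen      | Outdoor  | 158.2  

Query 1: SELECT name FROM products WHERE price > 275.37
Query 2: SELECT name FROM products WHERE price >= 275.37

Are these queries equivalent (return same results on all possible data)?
No, not equivalent

Query 1 returns: [('Stapler',), ('Shelf',)]
Query 2 returns: [('Stapler',), ('Shelf',), ('Tablet',)]

Reason: > vs >= gives different results when price = 275.37 exists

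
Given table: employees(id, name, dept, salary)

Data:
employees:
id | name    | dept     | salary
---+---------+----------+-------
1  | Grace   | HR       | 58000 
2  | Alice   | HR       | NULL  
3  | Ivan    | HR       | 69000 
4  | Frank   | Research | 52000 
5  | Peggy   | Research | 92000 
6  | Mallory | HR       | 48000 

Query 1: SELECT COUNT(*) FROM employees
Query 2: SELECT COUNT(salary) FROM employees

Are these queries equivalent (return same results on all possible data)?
No, not equivalent

Query 1 returns: [(6,)]
Query 2 returns: [(5,)]

Reason: COUNT(*) includes NULLs, COUNT(column) excludes them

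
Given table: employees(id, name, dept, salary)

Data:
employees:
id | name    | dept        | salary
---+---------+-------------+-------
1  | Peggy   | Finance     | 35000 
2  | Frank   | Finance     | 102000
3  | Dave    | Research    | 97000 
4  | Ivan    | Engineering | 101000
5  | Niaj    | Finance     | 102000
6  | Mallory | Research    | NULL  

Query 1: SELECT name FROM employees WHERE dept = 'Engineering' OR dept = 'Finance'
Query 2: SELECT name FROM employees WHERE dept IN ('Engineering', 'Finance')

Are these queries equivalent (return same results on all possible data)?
Yes, equivalent

Both queries return: [('Frank',), ('Ivan',), ('Niaj',), ('Peggy',)]

Reason: OR vs IN are equivalent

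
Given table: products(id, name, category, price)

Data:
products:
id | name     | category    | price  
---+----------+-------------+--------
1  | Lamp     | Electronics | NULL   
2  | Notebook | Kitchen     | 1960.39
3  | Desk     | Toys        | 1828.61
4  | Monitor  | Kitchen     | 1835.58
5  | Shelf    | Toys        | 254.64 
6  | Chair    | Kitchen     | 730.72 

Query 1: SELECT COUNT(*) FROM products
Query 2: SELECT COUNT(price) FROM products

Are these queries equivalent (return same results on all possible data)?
No, not equivalent

Query 1 returns: [(6,)]
Query 2 returns: [(5,)]

Reason: COUNT(*) includes NULLs, COUNT(column) excludes them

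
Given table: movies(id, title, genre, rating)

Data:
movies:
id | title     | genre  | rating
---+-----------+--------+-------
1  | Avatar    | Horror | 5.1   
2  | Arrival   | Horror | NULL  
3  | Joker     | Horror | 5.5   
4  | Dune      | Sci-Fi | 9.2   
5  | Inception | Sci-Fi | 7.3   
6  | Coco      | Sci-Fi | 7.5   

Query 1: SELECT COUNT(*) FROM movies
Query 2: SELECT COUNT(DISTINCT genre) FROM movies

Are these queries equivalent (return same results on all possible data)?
No, not equivalent

Query 1 returns: [(6,)]
Query 2 returns: [(2,)]

Reason: COUNT(*) counts rows, COUNT(DISTINCT genre) counts unique genres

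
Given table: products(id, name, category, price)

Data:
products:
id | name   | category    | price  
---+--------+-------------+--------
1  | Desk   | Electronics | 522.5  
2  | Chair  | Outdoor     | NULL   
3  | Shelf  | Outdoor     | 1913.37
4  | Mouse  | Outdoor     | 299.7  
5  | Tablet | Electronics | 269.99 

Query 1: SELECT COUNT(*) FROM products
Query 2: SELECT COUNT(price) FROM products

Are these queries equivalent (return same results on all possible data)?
No, not equivalent

Query 1 returns: [(5,)]
Query 2 returns: [(4,)]

Reason: COUNT(*) includes NULLs, COUNT(column) excludes them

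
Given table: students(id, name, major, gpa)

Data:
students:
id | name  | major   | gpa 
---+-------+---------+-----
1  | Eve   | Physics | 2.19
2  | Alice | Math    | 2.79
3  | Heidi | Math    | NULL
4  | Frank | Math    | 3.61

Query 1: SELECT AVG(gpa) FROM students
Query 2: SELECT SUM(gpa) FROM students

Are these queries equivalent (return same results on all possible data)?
No, not equivalent

Query 1 returns: [(2.8633333333333333,)]
Query 2 returns: [(8.59,)]

Reason: AVG vs SUM give different aggregate values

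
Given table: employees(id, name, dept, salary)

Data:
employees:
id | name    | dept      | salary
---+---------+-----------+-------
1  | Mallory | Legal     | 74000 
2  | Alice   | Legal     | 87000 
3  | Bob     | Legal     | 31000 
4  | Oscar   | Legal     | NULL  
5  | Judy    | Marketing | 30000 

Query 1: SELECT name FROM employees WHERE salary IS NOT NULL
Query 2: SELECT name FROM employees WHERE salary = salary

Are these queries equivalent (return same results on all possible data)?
Yes, equivalent

Both queries return: [('Alice',), ('Bob',), ('Judy',), ('Mallory',)]

Reason: IS NOT NULL vs self-equality (both exclude NULLs)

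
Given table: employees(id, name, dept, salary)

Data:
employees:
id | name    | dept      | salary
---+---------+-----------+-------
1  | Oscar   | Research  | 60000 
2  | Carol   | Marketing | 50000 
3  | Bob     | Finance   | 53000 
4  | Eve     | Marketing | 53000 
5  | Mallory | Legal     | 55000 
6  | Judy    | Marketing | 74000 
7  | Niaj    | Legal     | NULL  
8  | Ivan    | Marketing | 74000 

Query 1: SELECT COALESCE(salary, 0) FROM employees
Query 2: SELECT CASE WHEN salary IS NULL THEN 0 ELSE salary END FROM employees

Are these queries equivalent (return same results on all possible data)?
Yes, equivalent

Both queries return: [(0,), (50000,), (53000,), (53000,), (55000,), (60000,), (74000,), (74000,)]

Reason: COALESCE vs CASE for NULL handling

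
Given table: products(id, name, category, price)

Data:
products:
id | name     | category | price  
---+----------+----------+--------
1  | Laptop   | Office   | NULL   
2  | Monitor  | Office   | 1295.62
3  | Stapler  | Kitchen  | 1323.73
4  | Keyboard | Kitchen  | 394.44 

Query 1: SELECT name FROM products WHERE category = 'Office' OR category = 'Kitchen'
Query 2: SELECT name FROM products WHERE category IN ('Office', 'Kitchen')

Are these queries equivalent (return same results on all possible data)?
Yes, equivalent

Both queries return: [('Keyboard',), ('Laptop',), ('Monitor',), ('Stapler',)]

Reason: OR vs IN are equivalent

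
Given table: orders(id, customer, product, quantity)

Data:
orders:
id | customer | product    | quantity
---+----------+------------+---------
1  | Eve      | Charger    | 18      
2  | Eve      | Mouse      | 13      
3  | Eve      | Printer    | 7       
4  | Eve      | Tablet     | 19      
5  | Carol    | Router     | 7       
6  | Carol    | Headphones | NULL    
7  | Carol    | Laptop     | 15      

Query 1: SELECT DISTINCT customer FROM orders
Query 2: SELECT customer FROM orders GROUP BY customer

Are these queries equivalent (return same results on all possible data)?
Yes, equivalent

Both queries return: [('Carol',), ('Eve',)]

Reason: Both get unique customers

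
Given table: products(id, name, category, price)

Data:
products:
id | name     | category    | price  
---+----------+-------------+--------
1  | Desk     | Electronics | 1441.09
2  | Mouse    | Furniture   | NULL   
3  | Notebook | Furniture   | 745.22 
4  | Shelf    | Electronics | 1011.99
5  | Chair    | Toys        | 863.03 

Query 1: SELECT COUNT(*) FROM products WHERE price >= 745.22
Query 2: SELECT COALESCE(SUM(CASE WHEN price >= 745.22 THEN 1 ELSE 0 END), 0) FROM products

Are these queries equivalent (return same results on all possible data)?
Yes, equivalent

Both queries return: [(4,)]

Reason: COUNT with WHERE vs conditional SUM (COALESCE handles empty-table NULL)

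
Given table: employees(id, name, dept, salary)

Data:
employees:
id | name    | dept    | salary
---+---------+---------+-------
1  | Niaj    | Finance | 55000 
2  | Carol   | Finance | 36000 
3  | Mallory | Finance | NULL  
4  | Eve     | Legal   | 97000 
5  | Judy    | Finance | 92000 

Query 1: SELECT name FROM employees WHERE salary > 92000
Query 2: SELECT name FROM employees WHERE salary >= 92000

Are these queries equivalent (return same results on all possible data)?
No, not equivalent

Query 1 returns: [('Eve',)]
Query 2 returns: [('Eve',), ('Judy',)]

Reason: > vs >= gives different results when salary = 92000 exists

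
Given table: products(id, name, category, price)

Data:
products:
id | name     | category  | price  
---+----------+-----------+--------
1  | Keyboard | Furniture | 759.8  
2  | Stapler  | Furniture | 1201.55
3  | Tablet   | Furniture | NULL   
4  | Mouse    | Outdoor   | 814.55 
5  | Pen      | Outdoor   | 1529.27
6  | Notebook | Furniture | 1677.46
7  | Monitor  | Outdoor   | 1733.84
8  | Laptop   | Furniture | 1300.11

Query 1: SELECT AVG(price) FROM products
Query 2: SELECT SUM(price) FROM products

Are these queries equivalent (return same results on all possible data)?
No, not equivalent

Query 1 returns: [(1288.0828571428572,)]
Query 2 returns: [(9016.58,)]

Reason: AVG vs SUM give different aggregate values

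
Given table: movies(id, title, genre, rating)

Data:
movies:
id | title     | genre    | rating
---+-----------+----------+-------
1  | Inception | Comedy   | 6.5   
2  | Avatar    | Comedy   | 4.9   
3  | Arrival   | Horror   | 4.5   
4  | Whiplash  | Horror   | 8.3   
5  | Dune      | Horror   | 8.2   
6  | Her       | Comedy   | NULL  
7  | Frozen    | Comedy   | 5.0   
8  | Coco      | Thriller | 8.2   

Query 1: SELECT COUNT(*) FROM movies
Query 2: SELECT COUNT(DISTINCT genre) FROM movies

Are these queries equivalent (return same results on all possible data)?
No, not equivalent

Query 1 returns: [(8,)]
Query 2 returns: [(3,)]

Reason: COUNT(*) counts rows, COUNT(DISTINCT genre) counts unique genres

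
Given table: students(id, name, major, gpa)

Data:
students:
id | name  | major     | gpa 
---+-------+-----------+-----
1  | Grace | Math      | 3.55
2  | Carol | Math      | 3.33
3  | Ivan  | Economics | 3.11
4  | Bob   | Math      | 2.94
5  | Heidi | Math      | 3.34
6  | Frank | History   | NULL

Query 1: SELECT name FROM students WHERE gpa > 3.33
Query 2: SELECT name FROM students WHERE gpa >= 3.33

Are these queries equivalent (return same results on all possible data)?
No, not equivalent

Query 1 returns: [('Grace',), ('Heidi',)]
Query 2 returns: [('Grace',), ('Carol',), ('Heidi',)]

Reason: > vs >= gives different results when gpa = 3.33 exists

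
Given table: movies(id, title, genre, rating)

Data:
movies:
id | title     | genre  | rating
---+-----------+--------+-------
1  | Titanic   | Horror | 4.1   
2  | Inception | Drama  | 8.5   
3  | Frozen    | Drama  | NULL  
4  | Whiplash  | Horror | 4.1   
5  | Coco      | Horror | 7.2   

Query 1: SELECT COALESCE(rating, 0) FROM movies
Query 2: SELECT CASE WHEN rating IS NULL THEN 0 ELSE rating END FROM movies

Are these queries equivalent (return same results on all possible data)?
Yes, equivalent

Both queries return: [(0,), (4.1,), (4.1,), (7.2,), (8.5,)]

Reason: COALESCE vs CASE for NULL handling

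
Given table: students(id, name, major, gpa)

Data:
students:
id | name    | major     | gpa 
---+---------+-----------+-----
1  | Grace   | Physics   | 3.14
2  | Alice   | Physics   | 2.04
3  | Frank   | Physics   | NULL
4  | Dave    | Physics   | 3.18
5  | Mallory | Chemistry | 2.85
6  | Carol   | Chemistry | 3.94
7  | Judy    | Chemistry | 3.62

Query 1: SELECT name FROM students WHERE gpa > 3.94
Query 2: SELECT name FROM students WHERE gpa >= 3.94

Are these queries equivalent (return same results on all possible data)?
No, not equivalent

Query 1 returns: []
Query 2 returns: [('Carol',)]

Reason: > vs >= gives different results when gpa = 3.94 exists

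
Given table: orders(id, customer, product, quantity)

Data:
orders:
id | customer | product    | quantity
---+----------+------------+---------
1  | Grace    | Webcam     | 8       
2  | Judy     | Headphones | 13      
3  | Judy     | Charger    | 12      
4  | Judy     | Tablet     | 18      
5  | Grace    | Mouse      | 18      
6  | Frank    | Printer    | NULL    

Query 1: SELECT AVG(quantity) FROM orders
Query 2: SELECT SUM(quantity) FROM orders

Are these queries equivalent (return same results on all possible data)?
No, not equivalent

Query 1 returns: [(13.8,)]
Query 2 returns: [(69,)]

Reason: AVG vs SUM give different aggregate values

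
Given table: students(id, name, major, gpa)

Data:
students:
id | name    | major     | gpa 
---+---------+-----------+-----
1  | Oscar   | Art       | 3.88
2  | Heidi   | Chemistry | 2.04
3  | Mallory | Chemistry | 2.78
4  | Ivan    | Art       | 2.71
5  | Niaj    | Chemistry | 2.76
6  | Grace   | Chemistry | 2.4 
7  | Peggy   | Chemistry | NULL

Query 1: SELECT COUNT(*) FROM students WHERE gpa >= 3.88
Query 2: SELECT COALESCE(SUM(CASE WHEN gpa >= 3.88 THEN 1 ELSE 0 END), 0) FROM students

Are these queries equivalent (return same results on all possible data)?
Yes, equivalent

Both queries return: [(1,)]

Reason: COUNT with WHERE vs conditional SUM (COALESCE handles empty-table NULL)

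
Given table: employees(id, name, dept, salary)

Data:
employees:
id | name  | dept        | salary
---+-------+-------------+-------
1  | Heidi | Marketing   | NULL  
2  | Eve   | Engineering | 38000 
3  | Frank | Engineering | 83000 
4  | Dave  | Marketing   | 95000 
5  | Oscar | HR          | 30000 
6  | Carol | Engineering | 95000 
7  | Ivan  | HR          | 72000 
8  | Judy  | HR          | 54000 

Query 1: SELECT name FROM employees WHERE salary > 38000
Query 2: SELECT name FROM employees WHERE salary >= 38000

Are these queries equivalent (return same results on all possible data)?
No, not equivalent

Query 1 returns: [('Frank',), ('Dave',), ('Carol',), ('Ivan',), ('Judy',)]
Query 2 returns: [('Eve',), ('Frank',), ('Dave',), ('Carol',), ('Ivan',), ('Judy',)]

Reason: > vs >= gives different results when salary = 38000 exists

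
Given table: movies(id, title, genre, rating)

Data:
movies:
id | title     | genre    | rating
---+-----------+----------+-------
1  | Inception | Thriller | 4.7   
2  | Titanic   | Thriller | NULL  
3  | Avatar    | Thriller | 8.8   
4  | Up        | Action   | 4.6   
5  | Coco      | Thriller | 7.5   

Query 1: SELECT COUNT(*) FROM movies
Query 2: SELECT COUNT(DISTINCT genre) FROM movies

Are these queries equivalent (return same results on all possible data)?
No, not equivalent

Query 1 returns: [(5,)]
Query 2 returns: [(2,)]

Reason: COUNT(*) counts rows, COUNT(DISTINCT genre) counts unique genres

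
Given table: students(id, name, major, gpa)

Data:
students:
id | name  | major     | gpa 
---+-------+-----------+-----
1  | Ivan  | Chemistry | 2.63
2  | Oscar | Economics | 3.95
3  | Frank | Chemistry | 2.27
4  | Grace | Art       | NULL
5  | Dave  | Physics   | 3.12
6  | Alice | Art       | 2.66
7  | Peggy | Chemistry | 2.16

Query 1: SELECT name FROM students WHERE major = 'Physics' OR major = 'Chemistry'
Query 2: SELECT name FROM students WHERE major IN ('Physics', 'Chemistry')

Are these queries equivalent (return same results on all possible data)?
Yes, equivalent

Both queries return: [('Dave',), ('Frank',), ('Ivan',), ('Peggy',)]

Reason: OR vs IN are equivalent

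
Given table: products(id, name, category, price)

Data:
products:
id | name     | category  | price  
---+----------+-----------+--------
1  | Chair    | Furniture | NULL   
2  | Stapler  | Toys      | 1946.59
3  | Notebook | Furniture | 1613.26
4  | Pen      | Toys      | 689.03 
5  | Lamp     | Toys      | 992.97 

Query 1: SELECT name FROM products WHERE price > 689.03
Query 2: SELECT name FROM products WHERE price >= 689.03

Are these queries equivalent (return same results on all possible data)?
No, not equivalent

Query 1 returns: [('Stapler',), ('Notebook',), ('Lamp',)]
Query 2 returns: [('Stapler',), ('Notebook',), ('Pen',), ('Lamp',)]

Reason: > vs >= gives different results when price = 689.03 exists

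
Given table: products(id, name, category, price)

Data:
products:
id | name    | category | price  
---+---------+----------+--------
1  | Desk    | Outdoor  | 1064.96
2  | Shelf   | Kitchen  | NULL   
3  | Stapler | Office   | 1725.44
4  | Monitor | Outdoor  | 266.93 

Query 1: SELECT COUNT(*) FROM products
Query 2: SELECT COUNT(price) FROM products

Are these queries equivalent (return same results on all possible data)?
No, not equivalent

Query 1 returns: [(4,)]
Query 2 returns: [(3,)]

Reason: COUNT(*) includes NULLs, COUNT(column) excludes them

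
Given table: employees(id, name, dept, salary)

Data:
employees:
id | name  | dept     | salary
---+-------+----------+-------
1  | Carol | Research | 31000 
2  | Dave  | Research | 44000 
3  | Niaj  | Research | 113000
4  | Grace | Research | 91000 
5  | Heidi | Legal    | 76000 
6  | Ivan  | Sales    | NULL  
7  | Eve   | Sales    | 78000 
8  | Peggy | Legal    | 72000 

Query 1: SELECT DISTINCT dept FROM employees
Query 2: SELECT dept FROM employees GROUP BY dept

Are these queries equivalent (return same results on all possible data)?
Yes, equivalent

Both queries return: [('Legal',), ('Research',), ('Sales',)]

Reason: Both get unique depts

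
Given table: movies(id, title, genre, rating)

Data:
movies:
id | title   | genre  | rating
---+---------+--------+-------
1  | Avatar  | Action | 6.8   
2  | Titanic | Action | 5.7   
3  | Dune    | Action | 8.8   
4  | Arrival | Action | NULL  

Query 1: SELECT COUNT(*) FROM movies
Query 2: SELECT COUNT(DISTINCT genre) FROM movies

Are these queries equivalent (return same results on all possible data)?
No, not equivalent

Query 1 returns: [(4,)]
Query 2 returns: [(1,)]

Reason: COUNT(*) counts rows, COUNT(DISTINCT genre) counts unique genres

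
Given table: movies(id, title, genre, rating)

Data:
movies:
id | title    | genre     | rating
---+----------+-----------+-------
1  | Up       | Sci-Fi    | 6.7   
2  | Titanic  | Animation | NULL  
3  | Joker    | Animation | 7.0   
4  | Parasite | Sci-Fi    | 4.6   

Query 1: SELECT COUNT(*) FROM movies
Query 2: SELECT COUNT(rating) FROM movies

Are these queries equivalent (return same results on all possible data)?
No, not equivalent

Query 1 returns: [(4,)]
Query 2 returns: [(3,)]

Reason: COUNT(*) includes NULLs, COUNT(column) excludes them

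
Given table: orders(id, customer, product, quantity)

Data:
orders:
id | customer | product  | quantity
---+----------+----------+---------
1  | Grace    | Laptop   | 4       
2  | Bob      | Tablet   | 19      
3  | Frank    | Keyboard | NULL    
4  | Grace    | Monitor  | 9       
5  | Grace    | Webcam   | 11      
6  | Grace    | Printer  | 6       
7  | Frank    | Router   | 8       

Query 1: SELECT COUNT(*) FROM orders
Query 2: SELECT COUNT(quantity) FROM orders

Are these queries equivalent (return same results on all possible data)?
No, not equivalent

Query 1 returns: [(7,)]
Query 2 returns: [(6,)]

Reason: COUNT(*) includes NULLs, COUNT(column) excludes them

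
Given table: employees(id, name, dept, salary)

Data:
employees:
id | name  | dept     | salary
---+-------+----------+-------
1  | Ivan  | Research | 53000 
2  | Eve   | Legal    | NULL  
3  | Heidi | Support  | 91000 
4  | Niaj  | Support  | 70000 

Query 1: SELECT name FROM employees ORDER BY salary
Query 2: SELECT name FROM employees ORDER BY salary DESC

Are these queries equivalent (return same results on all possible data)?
No, not equivalent

Query 1 returns: [('Eve',), ('Ivan',), ('Niaj',), ('Heidi',)]
Query 2 returns: [('Heidi',), ('Niaj',), ('Ivan',), ('Eve',)]

Reason: ASC vs DESC gives opposite ordering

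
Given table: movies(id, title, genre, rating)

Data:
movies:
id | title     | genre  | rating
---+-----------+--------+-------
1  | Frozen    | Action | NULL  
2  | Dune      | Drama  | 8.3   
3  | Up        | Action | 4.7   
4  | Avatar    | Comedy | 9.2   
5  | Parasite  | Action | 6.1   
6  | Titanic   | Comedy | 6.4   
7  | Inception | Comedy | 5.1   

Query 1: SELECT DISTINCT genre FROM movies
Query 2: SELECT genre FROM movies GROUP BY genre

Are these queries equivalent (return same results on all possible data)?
Yes, equivalent

Both queries return: [('Action',), ('Comedy',), ('Drama',)]

Reason: Both get unique genres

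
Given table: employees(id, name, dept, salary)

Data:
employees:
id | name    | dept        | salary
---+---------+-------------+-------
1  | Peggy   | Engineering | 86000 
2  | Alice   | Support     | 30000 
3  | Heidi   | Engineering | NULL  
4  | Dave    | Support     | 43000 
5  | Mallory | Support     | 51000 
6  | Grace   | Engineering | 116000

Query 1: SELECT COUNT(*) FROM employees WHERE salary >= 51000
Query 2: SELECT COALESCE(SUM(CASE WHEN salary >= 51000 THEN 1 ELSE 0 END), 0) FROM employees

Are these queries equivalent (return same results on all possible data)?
Yes, equivalent

Both queries return: [(3,)]

Reason: COUNT with WHERE vs conditional SUM (COALESCE handles empty-table NULL)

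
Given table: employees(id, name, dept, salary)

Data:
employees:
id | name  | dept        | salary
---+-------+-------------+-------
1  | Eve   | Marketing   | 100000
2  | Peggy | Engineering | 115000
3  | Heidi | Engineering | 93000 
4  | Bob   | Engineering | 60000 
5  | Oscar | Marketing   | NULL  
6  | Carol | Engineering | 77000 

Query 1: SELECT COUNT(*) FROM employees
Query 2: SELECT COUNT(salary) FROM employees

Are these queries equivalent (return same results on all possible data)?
No, not equivalent

Query 1 returns: [(6,)]
Query 2 returns: [(5,)]

Reason: COUNT(*) includes NULLs, COUNT(column) excludes them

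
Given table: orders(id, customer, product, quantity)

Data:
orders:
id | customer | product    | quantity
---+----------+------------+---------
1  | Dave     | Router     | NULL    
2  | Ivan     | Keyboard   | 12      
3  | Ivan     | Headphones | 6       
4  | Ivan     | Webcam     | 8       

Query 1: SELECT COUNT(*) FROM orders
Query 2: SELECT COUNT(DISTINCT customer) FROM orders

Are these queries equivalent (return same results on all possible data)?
No, not equivalent

Query 1 returns: [(4,)]
Query 2 returns: [(2,)]

Reason: COUNT(*) counts rows, COUNT(DISTINCT customer) counts unique customers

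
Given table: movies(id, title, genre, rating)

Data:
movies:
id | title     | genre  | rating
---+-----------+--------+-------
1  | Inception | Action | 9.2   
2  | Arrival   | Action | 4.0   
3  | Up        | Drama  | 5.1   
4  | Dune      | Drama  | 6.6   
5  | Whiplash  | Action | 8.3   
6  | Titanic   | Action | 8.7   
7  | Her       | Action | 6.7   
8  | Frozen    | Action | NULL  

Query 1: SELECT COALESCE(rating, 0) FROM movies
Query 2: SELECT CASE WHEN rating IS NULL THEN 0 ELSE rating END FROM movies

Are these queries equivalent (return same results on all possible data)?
Yes, equivalent

Both queries return: [(0,), (4.0,), (5.1,), (6.6,), (6.7,), (8.3,), (8.7,), (9.2,)]

Reason: COALESCE vs CASE for NULL handling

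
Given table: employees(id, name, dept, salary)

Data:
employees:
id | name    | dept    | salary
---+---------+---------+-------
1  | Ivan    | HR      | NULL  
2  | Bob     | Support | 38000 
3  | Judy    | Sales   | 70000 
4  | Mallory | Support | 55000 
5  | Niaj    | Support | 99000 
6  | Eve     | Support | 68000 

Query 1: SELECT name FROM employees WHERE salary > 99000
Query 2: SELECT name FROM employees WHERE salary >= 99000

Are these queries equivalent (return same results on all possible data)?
No, not equivalent

Query 1 returns: []
Query 2 returns: [('Niaj',)]

Reason: > vs >= gives different results when salary = 99000 exists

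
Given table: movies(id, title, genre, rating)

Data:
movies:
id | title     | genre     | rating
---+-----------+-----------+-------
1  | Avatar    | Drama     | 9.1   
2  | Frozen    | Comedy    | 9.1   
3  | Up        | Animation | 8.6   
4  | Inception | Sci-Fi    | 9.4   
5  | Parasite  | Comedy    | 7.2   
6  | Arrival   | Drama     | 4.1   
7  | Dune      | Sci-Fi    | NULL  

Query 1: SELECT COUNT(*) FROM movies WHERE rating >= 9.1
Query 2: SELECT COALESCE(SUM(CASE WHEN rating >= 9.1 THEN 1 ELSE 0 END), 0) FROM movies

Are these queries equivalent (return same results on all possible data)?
Yes, equivalent

Both queries return: [(3,)]

Reason: COUNT with WHERE vs conditional SUM (COALESCE handles empty-table NULL)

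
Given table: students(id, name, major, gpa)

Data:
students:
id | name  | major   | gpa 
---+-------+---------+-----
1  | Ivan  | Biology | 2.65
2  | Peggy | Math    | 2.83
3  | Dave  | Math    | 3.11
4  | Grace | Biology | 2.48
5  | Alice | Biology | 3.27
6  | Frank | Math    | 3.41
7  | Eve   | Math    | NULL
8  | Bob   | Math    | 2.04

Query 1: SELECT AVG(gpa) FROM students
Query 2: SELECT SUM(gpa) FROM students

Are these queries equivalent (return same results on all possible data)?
No, not equivalent

Query 1 returns: [(2.827142857142857,)]
Query 2 returns: [(19.79,)]

Reason: AVG vs SUM give different aggregate values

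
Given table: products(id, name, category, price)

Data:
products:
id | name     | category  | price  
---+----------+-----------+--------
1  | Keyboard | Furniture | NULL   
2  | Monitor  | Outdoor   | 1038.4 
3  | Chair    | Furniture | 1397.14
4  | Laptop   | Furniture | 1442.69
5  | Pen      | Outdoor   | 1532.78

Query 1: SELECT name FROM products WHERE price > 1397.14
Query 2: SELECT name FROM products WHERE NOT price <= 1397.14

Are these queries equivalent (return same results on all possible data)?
Yes, equivalent

Both queries return: [('Laptop',), ('Pen',)]

Reason: Both filter price > 1397.14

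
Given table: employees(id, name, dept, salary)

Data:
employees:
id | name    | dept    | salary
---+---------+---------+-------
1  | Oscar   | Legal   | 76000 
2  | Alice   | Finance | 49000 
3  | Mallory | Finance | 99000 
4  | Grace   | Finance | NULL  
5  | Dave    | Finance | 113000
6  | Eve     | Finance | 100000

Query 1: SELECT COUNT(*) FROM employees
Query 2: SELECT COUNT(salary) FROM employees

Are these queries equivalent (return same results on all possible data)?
No, not equivalent

Query 1 returns: [(6,)]
Query 2 returns: [(5,)]

Reason: COUNT(*) includes NULLs, COUNT(column) excludes them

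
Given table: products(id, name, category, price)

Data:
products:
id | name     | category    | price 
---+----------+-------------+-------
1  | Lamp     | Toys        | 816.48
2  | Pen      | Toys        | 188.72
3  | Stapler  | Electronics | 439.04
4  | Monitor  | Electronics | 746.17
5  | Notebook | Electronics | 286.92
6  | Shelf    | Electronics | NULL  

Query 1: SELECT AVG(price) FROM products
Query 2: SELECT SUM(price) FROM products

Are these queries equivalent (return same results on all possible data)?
No, not equivalent

Query 1 returns: [(495.466,)]
Query 2 returns: [(2477.33,)]

Reason: AVG vs SUM give different aggregate values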